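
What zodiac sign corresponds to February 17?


Date: February 17
Conventional tropical zodiac dates: Aquarius from January 20 onward; Pisces starts February 19
February 17 falls within the Aquarius range

Aquarius


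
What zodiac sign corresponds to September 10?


Date: September 10
Conventional tropical zodiac dates: Virgo from August 23 onward; Libra starts September 23
September 10 falls within the Virgo range

Virgo


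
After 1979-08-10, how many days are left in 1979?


Day of year: 222 of 365
Remaining = 365 - 222

143 days


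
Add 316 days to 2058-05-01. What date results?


Start: 2058-05-01, add 316 days
May 2058 has 31 days: 31 - 1 = 30 days to May 31 -> 286 left
June 2058 has 30 days -> 256 left
July 2058 has 31 days -> 225 left
August 2058 has 31 days -> 194 left
September 2058 has 30 days -> 164 left
October 2058 has 31 days -> 133 left
November 2058 has 30 days -> 103 left
December 2058 has 31 days -> 72 left
January 2059 has 31 days -> 41 left
February 2059 has 28 days -> 13 left
March 2059: 13 <= 31 -> lands on March 13

Result: 2059-03-13


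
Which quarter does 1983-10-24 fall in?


Month: October (month 10)
Q1: Jan-Mar, Q2: Apr-Jun, Q3: Jul-Sep, Q4: Oct-Dec

Q4


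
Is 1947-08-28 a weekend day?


Anchor: Jan 1, 1947. With p = 1947 - 1 = 1946: (p + p//4 - p//100 + p//400) mod 7 = (1946 + 486 - 19 + 4) mod 7 = 2417 mod 7 = 2 -> Wednesday (Mon=0 ... Sun=6)
Day of year: 240; offset = 239
Weekday index = (2 + 239) mod 7 = 3 -> Thursday
Weekend days: Saturday, Sunday

No


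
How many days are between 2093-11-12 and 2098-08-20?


From 2093-11-12 to 2098-08-20
2093-11-12: days before November = 31 + 28 + 31 + 30 + 31 + 30 + 31 + 31 + 30 + 31 = 304 (2093 is not a leap year); day of year = 304 + 12 = 316
2098-08-20: days before August = 31 + 28 + 31 + 30 + 31 + 30 + 31 = 212 (2098 is not a leap year); day of year = 212 + 20 = 232
Rest of 2093: 365 - 316 = 49
Full years 2094 (365), 2095 (365), 2096 (366), 2097 (365): 1461
Total = 49 + 1461 + 232 = 1742

1742 days


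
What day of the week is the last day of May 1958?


May 1958 has 31 days
Anchor: Jan 1, 1958. With p = 1958 - 1 = 1957: (p + p//4 - p//100 + p//400) mod 7 = (1957 + 489 - 19 + 4) mod 7 = 2431 mod 7 = 2 -> Wednesday (Mon=0 ... Sun=6)
Days before May (Jan-Apr): 120; May 1 index = (2 + 120) mod 7 = 3 -> Thursday
Last day offset: 31 - 1 = 30 days
Weekday index = (3 + 30) mod 7 = 5

Saturday, May 31


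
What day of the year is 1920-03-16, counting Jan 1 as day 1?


Date: March 16, 1920
Days in months 1 through 2: 60
Plus 16 days in March

Day of year: 76


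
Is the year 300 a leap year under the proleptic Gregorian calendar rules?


Gregorian leap year rule: divisible by 4, but not by 100, unless also by 400.
300 is divisible by 100 but not 400 -> not a leap year

No


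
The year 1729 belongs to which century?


Century = (year - 1) // 100 + 1
= (1729 - 1) // 100 + 1
= 1728 // 100 + 1
= 17 + 1

18th century


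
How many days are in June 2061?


June 2061

30 days


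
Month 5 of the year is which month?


Month 5 of 12

May


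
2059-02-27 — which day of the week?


Date: February 27, 2059
Anchor: Jan 1, 2059. With p = 2059 - 1 = 2058: (p + p//4 - p//100 + p//400) mod 7 = (2058 + 514 - 20 + 5) mod 7 = 2557 mod 7 = 2 -> Wednesday (Mon=0 ... Sun=6)
Days before February (Jan): 31; offset = 31 + 27 - 1 = 57
Weekday index = (2 + 57) mod 7 = 3

Day of the week: Thursday


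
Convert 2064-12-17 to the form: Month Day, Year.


ISO 2064-12-17 parses as year=2064, month=12, day=17
Month 12 -> December

December 17, 2064


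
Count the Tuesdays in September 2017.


September 2017 has 30 days
Anchor: Jan 1, 2017. With p = 2017 - 1 = 2016: (p + p//4 - p//100 + p//400) mod 7 = (2016 + 504 - 20 + 5) mod 7 = 2505 mod 7 = 6 -> Sunday (Mon=0 ... Sun=6)
Days before September (Jan-Aug): 243; September 1 index = (6 + 243) mod 7 = 4 -> Friday
First Tuesday is September 5
Tuesdays: 5, 12, 19, 26

4 Tuesdays


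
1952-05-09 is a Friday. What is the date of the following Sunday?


Current: Friday
Target: Sunday
Days ahead: 2

Next Sunday: 1952-05-11


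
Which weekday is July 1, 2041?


Target: July 1, 2041
Anchor: Jan 1, 2041. With p = 2041 - 1 = 2040: (p + p//4 - p//100 + p//400) mod 7 = (2040 + 510 - 20 + 5) mod 7 = 2535 mod 7 = 1 -> Tuesday (Mon=0 ... Sun=6)
Days before July (Jan-Jun): 181 days
Weekday index = (1 + 181) mod 7 = 0

Monday


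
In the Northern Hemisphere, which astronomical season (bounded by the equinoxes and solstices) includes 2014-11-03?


Date: November 3
Astronomical Autumn (approx.; exact equinox/solstice day varies by year): September 22 to December 20
November 3 falls within the Autumn window

Autumn


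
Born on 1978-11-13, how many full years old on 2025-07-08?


Birth: 1978-11-13
Reference: 2025-07-08
Year difference: 2025 - 1978 = 47
Birthday not yet reached in 2025, subtract 1

46 years old


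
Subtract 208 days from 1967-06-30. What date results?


Start: 1967-06-30, subtract 208 days
Back 30 days from June 30 reaches May 31, 1967 -> 178 left
May 1967 has 31 days -> back to April 30, 1967 -> 147 left
April 1967 has 30 days -> back to March 31, 1967 -> 117 left
March 1967 has 31 days -> back to February 28, 1967 -> 86 left
February 1967 has 28 days -> back to January 31, 1967 -> 58 left
January 1967 has 31 days -> back to December 31, 1966 -> 27 left
December 1966: 31 - 27 = 4 -> lands on December 4

Result: 1966-12-04


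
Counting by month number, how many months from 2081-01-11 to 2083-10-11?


From January 2081 to October 2083
2 years * 12 = 24 months, plus 9 months = 33

33 months


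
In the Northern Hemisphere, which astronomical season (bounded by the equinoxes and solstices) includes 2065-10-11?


Date: October 11
Astronomical Autumn (approx.; exact equinox/solstice day varies by year): September 22 to December 20
October 11 falls within the Autumn window

Autumn


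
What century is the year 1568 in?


Century = (year - 1) // 100 + 1
= (1568 - 1) // 100 + 1
= 1567 // 100 + 1
= 15 + 1

16th century


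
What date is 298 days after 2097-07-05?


Start: 2097-07-05, add 298 days
July 2097 has 31 days: 31 - 5 = 26 days to July 31 -> 272 left
August 2097 has 31 days -> 241 left
September 2097 has 30 days -> 211 left
October 2097 has 31 days -> 180 left
November 2097 has 30 days -> 150 left
December 2097 has 31 days -> 119 left
January 2098 has 31 days -> 88 left
February 2098 has 28 days -> 60 left
March 2098 has 31 days -> 29 left
April 2098: 29 <= 30 -> lands on April 29

Result: 2098-04-29


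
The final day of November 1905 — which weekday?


November 1905 has 30 days
Anchor: Jan 1, 1905. With p = 1905 - 1 = 1904: (p + p//4 - p//100 + p//400) mod 7 = (1904 + 476 - 19 + 4) mod 7 = 2365 mod 7 = 6 -> Sunday (Mon=0 ... Sun=6)
Days before November (Jan-Oct): 304; November 1 index = (6 + 304) mod 7 = 2 -> Wednesday
Last day offset: 30 - 1 = 29 days
Weekday index = (2 + 29) mod 7 = 3

Thursday, November 30


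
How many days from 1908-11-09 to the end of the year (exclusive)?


Day of year: 314 of 366
Remaining = 366 - 314

52 days


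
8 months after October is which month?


October is month 10
10 + 8 = 18; wrap: 18 - 12 = 6

June


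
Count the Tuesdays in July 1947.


July 1947 has 31 days
Anchor: Jan 1, 1947. With p = 1947 - 1 = 1946: (p + p//4 - p//100 + p//400) mod 7 = (1946 + 486 - 19 + 4) mod 7 = 2417 mod 7 = 2 -> Wednesday (Mon=0 ... Sun=6)
Days before July (Jan-Jun): 181; July 1 index = (2 + 181) mod 7 = 1 -> Tuesday
First Tuesday is July 1
Tuesdays: 1, 8, 15, 22, 29

5 Tuesdays


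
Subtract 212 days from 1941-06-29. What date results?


Start: 1941-06-29, subtract 212 days
Back 29 days from June 29 reaches May 31, 1941 -> 183 left
May 1941 has 31 days -> back to April 30, 1941 -> 152 left
April 1941 has 30 days -> back to March 31, 1941 -> 122 left
March 1941 has 31 days -> back to February 28, 1941 -> 91 left
February 1941 has 28 days -> back to January 31, 1941 -> 63 left
January 1941 has 31 days -> back to December 31, 1940 -> 32 left
December 1940 has 31 days -> back to November 30, 1940 -> 1 left
November 1940: 30 - 1 = 29 -> lands on November 29

Result: 1940-11-29


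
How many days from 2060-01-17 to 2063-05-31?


From 2060-01-17 to 2063-05-31
2060-01-17: day of year = 17
2063-05-31: days before May = 31 + 28 + 31 + 30 = 120 (2063 is not a leap year); day of year = 120 + 31 = 151
Rest of 2060: 366 - 17 = 349
Full years 2061 (365), 2062 (365): 730
Total = 349 + 730 + 151 = 1230

1230 days


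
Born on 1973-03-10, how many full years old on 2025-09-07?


Birth: 1973-03-10
Reference: 2025-09-07
Year difference: 2025 - 1973 = 52

52 years old


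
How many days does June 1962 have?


June 1962

30 days


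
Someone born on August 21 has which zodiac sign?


Date: August 21
Conventional tropical zodiac dates: Leo from July 23 onward; Virgo starts August 23
August 21 falls within the Leo range

Leo


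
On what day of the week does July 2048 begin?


Target: July 1, 2048
Anchor: Jan 1, 2048. With p = 2048 - 1 = 2047: (p + p//4 - p//100 + p//400) mod 7 = (2047 + 511 - 20 + 5) mod 7 = 2543 mod 7 = 2 -> Wednesday (Mon=0 ... Sun=6)
Days before July (Jan-Jun): 182 days
Weekday index = (2 + 182) mod 7 = 2

Wednesday


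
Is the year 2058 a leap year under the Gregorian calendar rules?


Gregorian leap year rule: divisible by 4, but not by 100, unless also by 400.
2058 is not divisible by 4 -> not a leap year

No


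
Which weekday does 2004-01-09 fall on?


Date: January 9, 2004
Anchor: Jan 1, 2004. With p = 2004 - 1 = 2003: (p + p//4 - p//100 + p//400) mod 7 = (2003 + 500 - 20 + 5) mod 7 = 2488 mod 7 = 3 -> Thursday (Mon=0 ... Sun=6)
Days into year = 9 - 1 = 8
Weekday index = (3 + 8) mod 7 = 4

Day of the week: Friday


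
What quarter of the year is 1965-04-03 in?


Month: April (month 4)
Q1: Jan-Mar, Q2: Apr-Jun, Q3: Jul-Sep, Q4: Oct-Dec

Q2


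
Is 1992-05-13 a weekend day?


Anchor: Jan 1, 1992. With p = 1992 - 1 = 1991: (p + p//4 - p//100 + p//400) mod 7 = (1991 + 497 - 19 + 4) mod 7 = 2473 mod 7 = 2 -> Wednesday (Mon=0 ... Sun=6)
Day of year: 134; offset = 133
Weekday index = (2 + 133) mod 7 = 2 -> Wednesday
Weekend days: Saturday, Sunday

No


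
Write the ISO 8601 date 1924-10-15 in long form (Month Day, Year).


ISO 1924-10-15 parses as year=1924, month=10, day=15
Month 10 -> October

October 15, 1924


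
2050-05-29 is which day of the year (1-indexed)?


Date: May 29, 2050
Days in months 1 through 4: 120
Plus 29 days in May

Day of year: 149


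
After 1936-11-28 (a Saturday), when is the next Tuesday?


Current: Saturday
Target: Tuesday
Days ahead: 3

Next Tuesday: 1936-12-01


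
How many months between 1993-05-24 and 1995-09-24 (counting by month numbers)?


From May 1993 to September 1995
2 years * 12 = 24 months, plus 4 months = 28

28 months


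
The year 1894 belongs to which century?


Century = (year - 1) // 100 + 1
= (1894 - 1) // 100 + 1
= 1893 // 100 + 1
= 18 + 1

19th century


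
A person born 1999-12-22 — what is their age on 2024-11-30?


Birth: 1999-12-22
Reference: 2024-11-30
Year difference: 2024 - 1999 = 25
Birthday not yet reached in 2024, subtract 1

24 years old


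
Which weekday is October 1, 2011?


Target: October 1, 2011
Anchor: Jan 1, 2011. With p = 2011 - 1 = 2010: (p + p//4 - p//100 + p//400) mod 7 = (2010 + 502 - 20 + 5) mod 7 = 2497 mod 7 = 5 -> Saturday (Mon=0 ... Sun=6)
Days before October (Jan-Sep): 273 days
Weekday index = (5 + 273) mod 7 = 5

Saturday


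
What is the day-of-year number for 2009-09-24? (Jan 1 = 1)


Date: September 24, 2009
Days in months 1 through 8: 243
Plus 24 days in September

Day of year: 267


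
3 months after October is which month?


October is month 10
10 + 3 = 13; wrap: 13 - 12 = 1

January


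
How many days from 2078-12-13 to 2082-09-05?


From 2078-12-13 to 2082-09-05
2078-12-13: days before December = 31 + 28 + 31 + 30 + 31 + 30 + 31 + 31 + 30 + 31 + 30 = 334 (2078 is not a leap year); day of year = 334 + 13 = 347
2082-09-05: days before September = 31 + 28 + 31 + 30 + 31 + 30 + 31 + 31 = 243 (2082 is not a leap year); day of year = 243 + 5 = 248
Rest of 2078: 365 - 347 = 18
Full years 2079 (365), 2080 (366), 2081 (365): 1096
Total = 18 + 1096 + 248 = 1362

1362 days


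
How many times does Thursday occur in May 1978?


May 1978 has 31 days
Anchor: Jan 1, 1978. With p = 1978 - 1 = 1977: (p + p//4 - p//100 + p//400) mod 7 = (1977 + 494 - 19 + 4) mod 7 = 2456 mod 7 = 6 -> Sunday (Mon=0 ... Sun=6)
Days before May (Jan-Apr): 120; May 1 index = (6 + 120) mod 7 = 0 -> Monday
First Thursday is May 4
Thursdays: 4, 11, 18, 25

4 Thursdays


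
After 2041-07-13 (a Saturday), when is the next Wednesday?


Current: Saturday
Target: Wednesday
Days ahead: 4

Next Wednesday: 2041-07-17


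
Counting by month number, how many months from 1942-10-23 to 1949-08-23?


From October 1942 to August 1949
7 years * 12 = 84 months, minus 2 months = 82

82 months


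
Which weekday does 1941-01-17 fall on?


Date: January 17, 1941
Anchor: Jan 1, 1941. With p = 1941 - 1 = 1940: (p + p//4 - p//100 + p//400) mod 7 = (1940 + 485 - 19 + 4) mod 7 = 2410 mod 7 = 2 -> Wednesday (Mon=0 ... Sun=6)
Days into year = 17 - 1 = 16
Weekday index = (2 + 16) mod 7 = 4

Day of the week: Friday


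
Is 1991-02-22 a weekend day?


Anchor: Jan 1, 1991. With p = 1991 - 1 = 1990: (p + p//4 - p//100 + p//400) mod 7 = (1990 + 497 - 19 + 4) mod 7 = 2472 mod 7 = 1 -> Tuesday (Mon=0 ... Sun=6)
Day of year: 53; offset = 52
Weekday index = (1 + 52) mod 7 = 4 -> Friday
Weekend days: Saturday, Sunday

No


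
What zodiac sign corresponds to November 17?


Date: November 17
Conventional tropical zodiac dates: Scorpio from October 23 onward; Sagittarius starts November 22
November 17 falls within the Scorpio range

Scorpio


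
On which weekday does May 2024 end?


May 2024 has 31 days
Anchor: Jan 1, 2024. With p = 2024 - 1 = 2023: (p + p//4 - p//100 + p//400) mod 7 = (2023 + 505 - 20 + 5) mod 7 = 2513 mod 7 = 0 -> Monday (Mon=0 ... Sun=6)
Days before May (Jan-Apr): 121; May 1 index = (0 + 121) mod 7 = 2 -> Wednesday
Last day offset: 31 - 1 = 30 days
Weekday index = (2 + 30) mod 7 = 4

Friday, May 31


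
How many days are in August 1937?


August 1937

31 days


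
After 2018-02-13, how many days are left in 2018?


Day of year: 44 of 365
Remaining = 365 - 44

321 days


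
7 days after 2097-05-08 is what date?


Start: 2097-05-08, add 7 days
May 2097 has 31 days; 8 + 7 = 15 stays within May

Result: 2097-05-15


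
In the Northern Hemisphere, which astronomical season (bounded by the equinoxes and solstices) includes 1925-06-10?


Date: June 10
Astronomical Spring (approx.; exact equinox/solstice day varies by year): March 20 to June 20
June 10 falls within the Spring window

Spring


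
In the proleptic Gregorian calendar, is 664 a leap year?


Gregorian leap year rule: divisible by 4, but not by 100, unless also by 400.
664 is divisible by 4 but not 100 -> leap year

Yes


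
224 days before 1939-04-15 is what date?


Start: 1939-04-15, subtract 224 days
Back 15 days from April 15 reaches March 31, 1939 -> 209 left
March 1939 has 31 days -> back to February 28, 1939 -> 178 left
February 1939 has 28 days -> back to January 31, 1939 -> 150 left
January 1939 has 31 days -> back to December 31, 1938 -> 119 left
December 1938 has 31 days -> back to November 30, 1938 -> 88 left
November 1938 has 30 days -> back to October 31, 1938 -> 58 left
October 1938 has 31 days -> back to September 30, 1938 -> 27 left
September 1938: 30 - 27 = 3 -> lands on September 3

Result: 1938-09-03


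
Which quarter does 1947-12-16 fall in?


Month: December (month 12)
Q1: Jan-Mar, Q2: Apr-Jun, Q3: Jul-Sep, Q4: Oct-Dec

Q4


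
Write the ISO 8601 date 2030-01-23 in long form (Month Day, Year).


ISO 2030-01-23 parses as year=2030, month=01, day=23
Month 1 -> January

January 23, 2030


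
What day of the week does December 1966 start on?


Target: December 1, 1966
Anchor: Jan 1, 1966. With p = 1966 - 1 = 1965: (p + p//4 - p//100 + p//400) mod 7 = (1965 + 491 - 19 + 4) mod 7 = 2441 mod 7 = 5 -> Saturday (Mon=0 ... Sun=6)
Days before December (Jan-Nov): 334 days
Weekday index = (5 + 334) mod 7 = 3

Thursday


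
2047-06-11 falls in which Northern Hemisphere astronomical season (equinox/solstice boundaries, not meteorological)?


Date: June 11
Astronomical Spring (approx.; exact equinox/solstice day varies by year): March 20 to June 20
June 11 falls within the Spring window

Spring


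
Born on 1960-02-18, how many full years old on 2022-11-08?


Birth: 1960-02-18
Reference: 2022-11-08
Year difference: 2022 - 1960 = 62

62 years old


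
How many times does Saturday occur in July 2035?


July 2035 has 31 days
Anchor: Jan 1, 2035. With p = 2035 - 1 = 2034: (p + p//4 - p//100 + p//400) mod 7 = (2034 + 508 - 20 + 5) mod 7 = 2527 mod 7 = 0 -> Monday (Mon=0 ... Sun=6)
Days before July (Jan-Jun): 181; July 1 index = (0 + 181) mod 7 = 6 -> Sunday
First Saturday is July 7
Saturdays: 7, 14, 21, 28

4 Saturdays


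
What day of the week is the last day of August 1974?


August 1974 has 31 days
Anchor: Jan 1, 1974. With p = 1974 - 1 = 1973: (p + p//4 - p//100 + p//400) mod 7 = (1973 + 493 - 19 + 4) mod 7 = 2451 mod 7 = 1 -> Tuesday (Mon=0 ... Sun=6)
Days before August (Jan-Jul): 212; August 1 index = (1 + 212) mod 7 = 3 -> Thursday
Last day offset: 31 - 1 = 30 days
Weekday index = (3 + 30) mod 7 = 5

Saturday, August 31


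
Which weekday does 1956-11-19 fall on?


Date: November 19, 1956
Anchor: Jan 1, 1956. With p = 1956 - 1 = 1955: (p + p//4 - p//100 + p//400) mod 7 = (1955 + 488 - 19 + 4) mod 7 = 2428 mod 7 = 6 -> Sunday (Mon=0 ... Sun=6)
Days before November (Jan-Oct): 305; offset = 305 + 19 - 1 = 323
Weekday index = (6 + 323) mod 7 = 0

Day of the week: Monday


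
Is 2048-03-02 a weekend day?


Anchor: Jan 1, 2048. With p = 2048 - 1 = 2047: (p + p//4 - p//100 + p//400) mod 7 = (2047 + 511 - 20 + 5) mod 7 = 2543 mod 7 = 2 -> Wednesday (Mon=0 ... Sun=6)
Day of year: 62; offset = 61
Weekday index = (2 + 61) mod 7 = 0 -> Monday
Weekend days: Saturday, Sunday

No


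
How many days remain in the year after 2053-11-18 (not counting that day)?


Day of year: 322 of 365
Remaining = 365 - 322

43 days


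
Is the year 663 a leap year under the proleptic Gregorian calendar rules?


Gregorian leap year rule: divisible by 4, but not by 100, unless also by 400.
663 is not divisible by 4 -> not a leap year

No


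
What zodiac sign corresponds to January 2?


Date: January 2
Conventional tropical zodiac dates: Capricorn from December 22 onward; Aquarius starts January 20
January 2 falls within the Capricorn range

Capricorn


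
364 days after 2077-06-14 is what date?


Start: 2077-06-14, add 364 days
June 2077 has 30 days: 30 - 14 = 16 days to June 30 -> 348 left
July 2077 has 31 days -> 317 left
August 2077 has 31 days -> 286 left
September 2077 has 30 days -> 256 left
October 2077 has 31 days -> 225 left
November 2077 has 30 days -> 195 left
December 2077 has 31 days -> 164 left
January 2078 has 31 days -> 133 left
February 2078 has 28 days -> 105 left
March 2078 has 31 days -> 74 left
April 2078 has 30 days -> 44 left
May 2078 has 31 days -> 13 left
June 2078: 13 <= 30 -> lands on June 13

Result: 2078-06-13


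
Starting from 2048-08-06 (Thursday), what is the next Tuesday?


Current: Thursday
Target: Tuesday
Days ahead: 5

Next Tuesday: 2048-08-11


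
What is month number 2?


Month 2 of 12

February


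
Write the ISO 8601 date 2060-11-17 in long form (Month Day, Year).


ISO 2060-11-17 parses as year=2060, month=11, day=17
Month 11 -> November

November 17, 2060


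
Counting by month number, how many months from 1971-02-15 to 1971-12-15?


From February 1971 to December 1971
0 years * 12 = 0 months, plus 10 months = 10

10 months


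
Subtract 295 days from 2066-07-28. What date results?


Start: 2066-07-28, subtract 295 days
Back 28 days from July 28 reaches June 30, 2066 -> 267 left
June 2066 has 30 days -> back to May 31, 2066 -> 237 left
May 2066 has 31 days -> back to April 30, 2066 -> 206 left
April 2066 has 30 days -> back to March 31, 2066 -> 176 left
March 2066 has 31 days -> back to February 28, 2066 -> 145 left
February 2066 has 28 days -> back to January 31, 2066 -> 117 left
January 2066 has 31 days -> back to December 31, 2065 -> 86 left
December 2065 has 31 days -> back to November 30, 2065 -> 55 left
November 2065 has 30 days -> back to October 31, 2065 -> 25 left
October 2065: 31 - 25 = 6 -> lands on October 6

Result: 2065-10-06


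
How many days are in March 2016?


March 2016

31 days


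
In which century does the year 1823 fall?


Century = (year - 1) // 100 + 1
= (1823 - 1) // 100 + 1
= 1822 // 100 + 1
= 18 + 1

19th century


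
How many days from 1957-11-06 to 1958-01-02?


From 1957-11-06 to 1958-01-02
1957-11-06: days before November = 31 + 28 + 31 + 30 + 31 + 30 + 31 + 31 + 30 + 31 = 304 (1957 is not a leap year); day of year = 304 + 6 = 310
1958-01-02: day of year = 2
Rest of 1957: 365 - 310 = 55
Total = 55 + 2 = 57

57 days


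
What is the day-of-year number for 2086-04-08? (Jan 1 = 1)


Date: April 8, 2086
Days in months 1 through 3: 90
Plus 8 days in April

Day of year: 98


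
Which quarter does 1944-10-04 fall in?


Month: October (month 10)
Q1: Jan-Mar, Q2: Apr-Jun, Q3: Jul-Sep, Q4: Oct-Dec

Q4


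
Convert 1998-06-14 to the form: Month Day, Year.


ISO 1998-06-14 parses as year=1998, month=06, day=14
Month 6 -> June

June 14, 1998


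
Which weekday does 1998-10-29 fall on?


Date: October 29, 1998
Anchor: Jan 1, 1998. With p = 1998 - 1 = 1997: (p + p//4 - p//100 + p//400) mod 7 = (1997 + 499 - 19 + 4) mod 7 = 2481 mod 7 = 3 -> Thursday (Mon=0 ... Sun=6)
Days before October (Jan-Sep): 273; offset = 273 + 29 - 1 = 301
Weekday index = (3 + 301) mod 7 = 3

Day of the week: Thursday


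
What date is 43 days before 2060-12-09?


Start: 2060-12-09, subtract 43 days
Back 9 days from December 9 reaches November 30, 2060 -> 34 left
November 2060 has 30 days -> back to October 31, 2060 -> 4 left
October 2060: 31 - 4 = 27 -> lands on October 27

Result: 2060-10-27


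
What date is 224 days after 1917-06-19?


Start: 1917-06-19, add 224 days
June 1917 has 30 days: 30 - 19 = 11 days to June 30 -> 213 left
July 1917 has 31 days -> 182 left
August 1917 has 31 days -> 151 left
September 1917 has 30 days -> 121 left
October 1917 has 31 days -> 90 left
November 1917 has 30 days -> 60 left
December 1917 has 31 days -> 29 left
January 1918: 29 <= 31 -> lands on January 29

Result: 1918-01-29


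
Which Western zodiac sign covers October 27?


Date: October 27
Conventional tropical zodiac dates: Scorpio from October 23 onward; Sagittarius starts November 22
October 27 falls within the Scorpio range

Scorpio


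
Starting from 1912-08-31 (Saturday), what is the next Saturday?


Current: Saturday
Target: Saturday
Days ahead: 7

Next Saturday: 1912-09-07


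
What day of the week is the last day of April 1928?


April 1928 has 30 days
Anchor: Jan 1, 1928. With p = 1928 - 1 = 1927: (p + p//4 - p//100 + p//400) mod 7 = (1927 + 481 - 19 + 4) mod 7 = 2393 mod 7 = 6 -> Sunday (Mon=0 ... Sun=6)
Days before April (Jan-Mar): 91; April 1 index = (6 + 91) mod 7 = 6 -> Sunday
Last day offset: 30 - 1 = 29 days
Weekday index = (6 + 29) mod 7 = 0

Monday, April 30


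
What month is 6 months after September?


September is month 9
9 + 6 = 15; wrap: 15 - 12 = 3

March


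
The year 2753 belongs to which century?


Century = (year - 1) // 100 + 1
= (2753 - 1) // 100 + 1
= 2752 // 100 + 1
= 27 + 1

28th century


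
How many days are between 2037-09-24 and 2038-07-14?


From 2037-09-24 to 2038-07-14
2037-09-24: days before September = 31 + 28 + 31 + 30 + 31 + 30 + 31 + 31 = 243 (2037 is not a leap year); day of year = 243 + 24 = 267
2038-07-14: days before July = 31 + 28 + 31 + 30 + 31 + 30 = 181 (2038 is not a leap year); day of year = 181 + 14 = 195
Rest of 2037: 365 - 267 = 98
Total = 98 + 195 = 293

293 days


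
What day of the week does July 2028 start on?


Target: July 1, 2028
Anchor: Jan 1, 2028. With p = 2028 - 1 = 2027: (p + p//4 - p//100 + p//400) mod 7 = (2027 + 506 - 20 + 5) mod 7 = 2518 mod 7 = 5 -> Saturday (Mon=0 ... Sun=6)
Days before July (Jan-Jun): 182 days
Weekday index = (5 + 182) mod 7 = 5

Saturday


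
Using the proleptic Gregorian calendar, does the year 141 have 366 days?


Gregorian leap year rule: divisible by 4, but not by 100, unless also by 400.
141 is not divisible by 4 -> not a leap year

No


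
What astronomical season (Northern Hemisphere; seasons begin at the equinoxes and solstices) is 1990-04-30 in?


Date: April 30
Astronomical Spring (approx.; exact equinox/solstice day varies by year): March 20 to June 20
April 30 falls within the Spring window

Spring


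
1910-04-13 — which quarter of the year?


Month: April (month 4)
Q1: Jan-Mar, Q2: Apr-Jun, Q3: Jul-Sep, Q4: Oct-Dec

Q2


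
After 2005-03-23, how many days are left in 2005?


Day of year: 82 of 365
Remaining = 365 - 82

283 days


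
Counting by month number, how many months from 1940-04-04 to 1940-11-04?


From April 1940 to November 1940
0 years * 12 = 0 months, plus 7 months = 7

7 months


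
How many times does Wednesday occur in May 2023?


May 2023 has 31 days
Anchor: Jan 1, 2023. With p = 2023 - 1 = 2022: (p + p//4 - p//100 + p//400) mod 7 = (2022 + 505 - 20 + 5) mod 7 = 2512 mod 7 = 6 -> Sunday (Mon=0 ... Sun=6)
Days before May (Jan-Apr): 120; May 1 index = (6 + 120) mod 7 = 0 -> Monday
First Wednesday is May 3
Wednesdays: 3, 10, 17, 24, 31

5 Wednesdays


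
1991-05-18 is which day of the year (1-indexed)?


Date: May 18, 1991
Days in months 1 through 4: 120
Plus 18 days in May

Day of year: 138


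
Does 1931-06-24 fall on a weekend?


Anchor: Jan 1, 1931. With p = 1931 - 1 = 1930: (p + p//4 - p//100 + p//400) mod 7 = (1930 + 482 - 19 + 4) mod 7 = 2397 mod 7 = 3 -> Thursday (Mon=0 ... Sun=6)
Day of year: 175; offset = 174
Weekday index = (3 + 174) mod 7 = 2 -> Wednesday
Weekend days: Saturday, Sunday

No


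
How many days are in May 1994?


May 1994

31 days


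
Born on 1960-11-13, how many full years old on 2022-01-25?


Birth: 1960-11-13
Reference: 2022-01-25
Year difference: 2022 - 1960 = 62
Birthday not yet reached in 2022, subtract 1

61 years old


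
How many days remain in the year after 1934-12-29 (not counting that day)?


Day of year: 363 of 365
Remaining = 365 - 363

2 days


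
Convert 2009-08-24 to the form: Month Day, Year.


ISO 2009-08-24 parses as year=2009, month=08, day=24
Month 8 -> August

August 24, 2009


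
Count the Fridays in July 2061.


July 2061 has 31 days
Anchor: Jan 1, 2061. With p = 2061 - 1 = 2060: (p + p//4 - p//100 + p//400) mod 7 = (2060 + 515 - 20 + 5) mod 7 = 2560 mod 7 = 5 -> Saturday (Mon=0 ... Sun=6)
Days before July (Jan-Jun): 181; July 1 index = (5 + 181) mod 7 = 4 -> Friday
First Friday is July 1
Fridays: 1, 8, 15, 22, 29

5 Fridays


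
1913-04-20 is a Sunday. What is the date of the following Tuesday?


Current: Sunday
Target: Tuesday
Days ahead: 2

Next Tuesday: 1913-04-22


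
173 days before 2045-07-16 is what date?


Start: 2045-07-16, subtract 173 days
Back 16 days from July 16 reaches June 30, 2045 -> 157 left
June 2045 has 30 days -> back to May 31, 2045 -> 127 left
May 2045 has 31 days -> back to April 30, 2045 -> 96 left
April 2045 has 30 days -> back to March 31, 2045 -> 66 left
March 2045 has 31 days -> back to February 28, 2045 -> 35 left
February 2045 has 28 days -> back to January 31, 2045 -> 7 left
January 2045: 31 - 7 = 24 -> lands on January 24

Result: 2045-01-24


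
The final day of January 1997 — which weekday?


January 1997 has 31 days
Anchor: Jan 1, 1997. With p = 1997 - 1 = 1996: (p + p//4 - p//100 + p//400) mod 7 = (1996 + 499 - 19 + 4) mod 7 = 2480 mod 7 = 2 -> Wednesday (Mon=0 ... Sun=6)
January 1 is the anchor itself -> Wednesday
Last day offset: 31 - 1 = 30 days
Weekday index = (2 + 30) mod 7 = 4

Friday, January 31


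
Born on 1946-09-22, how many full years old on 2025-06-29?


Birth: 1946-09-22
Reference: 2025-06-29
Year difference: 2025 - 1946 = 79
Birthday not yet reached in 2025, subtract 1

78 years old


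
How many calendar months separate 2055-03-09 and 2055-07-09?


From March 2055 to July 2055
0 years * 12 = 0 months, plus 4 months = 4

4 months


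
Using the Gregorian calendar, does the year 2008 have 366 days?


Gregorian leap year rule: divisible by 4, but not by 100, unless also by 400.
2008 is divisible by 4 but not 100 -> leap year

Yes


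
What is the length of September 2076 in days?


September 2076

30 days


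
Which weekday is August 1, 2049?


Target: August 1, 2049
Anchor: Jan 1, 2049. With p = 2049 - 1 = 2048: (p + p//4 - p//100 + p//400) mod 7 = (2048 + 512 - 20 + 5) mod 7 = 2545 mod 7 = 4 -> Friday (Mon=0 ... Sun=6)
Days before August (Jan-Jul): 212 days
Weekday index = (4 + 212) mod 7 = 6

Sunday


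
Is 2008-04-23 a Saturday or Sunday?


Anchor: Jan 1, 2008. With p = 2008 - 1 = 2007: (p + p//4 - p//100 + p//400) mod 7 = (2007 + 501 - 20 + 5) mod 7 = 2493 mod 7 = 1 -> Tuesday (Mon=0 ... Sun=6)
Day of year: 114; offset = 113
Weekday index = (1 + 113) mod 7 = 2 -> Wednesday
Weekend days: Saturday, Sunday

No


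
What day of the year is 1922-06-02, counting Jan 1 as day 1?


Date: June 2, 1922
Days in months 1 through 5: 151
Plus 2 days in June

Day of year: 153


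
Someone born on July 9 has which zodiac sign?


Date: July 9
Conventional tropical zodiac dates: Cancer from June 21 onward; Leo starts July 23
July 9 falls within the Cancer range

Cancer


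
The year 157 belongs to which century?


Century = (year - 1) // 100 + 1
= (157 - 1) // 100 + 1
= 156 // 100 + 1
= 1 + 1

2nd century


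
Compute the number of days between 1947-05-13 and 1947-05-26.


From 1947-05-13 to 1947-05-26
1947-05-13: days before May = 31 + 28 + 31 + 30 = 120 (1947 is not a leap year); day of year = 120 + 13 = 133
1947-05-26: days before May = 31 + 28 + 31 + 30 = 120 (1947 is not a leap year); day of year = 120 + 26 = 146
Same year: 146 - 133 = 13

13 days


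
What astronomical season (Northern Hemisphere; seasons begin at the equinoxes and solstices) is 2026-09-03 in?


Date: September 3
Astronomical Summer (approx.; exact equinox/solstice day varies by year): June 21 to September 21
September 3 falls within the Summer window

Summer


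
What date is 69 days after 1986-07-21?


Start: 1986-07-21, add 69 days
July 1986 has 31 days: 31 - 21 = 10 days to July 31 -> 59 left
August 1986 has 31 days -> 28 left
September 1986: 28 <= 30 -> lands on September 28

Result: 1986-09-28


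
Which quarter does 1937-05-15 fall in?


Month: May (month 5)
Q1: Jan-Mar, Q2: Apr-Jun, Q3: Jul-Sep, Q4: Oct-Dec

Q2


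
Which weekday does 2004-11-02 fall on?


Date: November 2, 2004
Anchor: Jan 1, 2004. With p = 2004 - 1 = 2003: (p + p//4 - p//100 + p//400) mod 7 = (2003 + 500 - 20 + 5) mod 7 = 2488 mod 7 = 3 -> Thursday (Mon=0 ... Sun=6)
Days before November (Jan-Oct): 305; offset = 305 + 2 - 1 = 306
Weekday index = (3 + 306) mod 7 = 1

Day of the week: Tuesday


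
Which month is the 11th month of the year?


Month 11 of 12

November


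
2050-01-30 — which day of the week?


Date: January 30, 2050
Anchor: Jan 1, 2050. With p = 2050 - 1 = 2049: (p + p//4 - p//100 + p//400) mod 7 = (2049 + 512 - 20 + 5) mod 7 = 2546 mod 7 = 5 -> Saturday (Mon=0 ... Sun=6)
Days into year = 30 - 1 = 29
Weekday index = (5 + 29) mod 7 = 6

Day of the week: Sunday


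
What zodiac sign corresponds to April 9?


Date: April 9
Conventional tropical zodiac dates: Aries from March 21 onward; Taurus starts April 20
April 9 falls within the Aries range

Aries


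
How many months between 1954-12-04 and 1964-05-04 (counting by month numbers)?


From December 1954 to May 1964
10 years * 12 = 120 months, minus 7 months = 113

113 months


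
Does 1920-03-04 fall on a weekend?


Anchor: Jan 1, 1920. With p = 1920 - 1 = 1919: (p + p//4 - p//100 + p//400) mod 7 = (1919 + 479 - 19 + 4) mod 7 = 2383 mod 7 = 3 -> Thursday (Mon=0 ... Sun=6)
Day of year: 64; offset = 63
Weekday index = (3 + 63) mod 7 = 3 -> Thursday
Weekend days: Saturday, Sunday

No


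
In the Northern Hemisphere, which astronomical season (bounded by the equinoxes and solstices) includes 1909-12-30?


Date: December 30
Astronomical Winter (approx.; exact equinox/solstice day varies by year): December 21 to March 19
December 30 falls within the Winter window

Winter


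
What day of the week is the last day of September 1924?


September 1924 has 30 days
Anchor: Jan 1, 1924. With p = 1924 - 1 = 1923: (p + p//4 - p//100 + p//400) mod 7 = (1923 + 480 - 19 + 4) mod 7 = 2388 mod 7 = 1 -> Tuesday (Mon=0 ... Sun=6)
Days before September (Jan-Aug): 244; September 1 index = (1 + 244) mod 7 = 0 -> Monday
Last day offset: 30 - 1 = 29 days
Weekday index = (0 + 29) mod 7 = 1

Tuesday, September 30


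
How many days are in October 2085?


October 2085

31 days


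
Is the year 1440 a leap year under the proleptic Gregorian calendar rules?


Gregorian leap year rule: divisible by 4, but not by 100, unless also by 400.
1440 is divisible by 4 but not 100 -> leap year

Yes


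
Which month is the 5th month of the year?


Month 5 of 12

May


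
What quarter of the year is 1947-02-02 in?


Month: February (month 2)
Q1: Jan-Mar, Q2: Apr-Jun, Q3: Jul-Sep, Q4: Oct-Dec

Q1


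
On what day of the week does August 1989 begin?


Target: August 1, 1989
Anchor: Jan 1, 1989. With p = 1989 - 1 = 1988: (p + p//4 - p//100 + p//400) mod 7 = (1988 + 497 - 19 + 4) mod 7 = 2470 mod 7 = 6 -> Sunday (Mon=0 ... Sun=6)
Days before August (Jan-Jul): 212 days
Weekday index = (6 + 212) mod 7 = 1

Tuesday


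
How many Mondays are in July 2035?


July 2035 has 31 days
Anchor: Jan 1, 2035. With p = 2035 - 1 = 2034: (p + p//4 - p//100 + p//400) mod 7 = (2034 + 508 - 20 + 5) mod 7 = 2527 mod 7 = 0 -> Monday (Mon=0 ... Sun=6)
Days before July (Jan-Jun): 181; July 1 index = (0 + 181) mod 7 = 6 -> Sunday
First Monday is July 2
Mondays: 2, 9, 16, 23, 30

5 Mondays


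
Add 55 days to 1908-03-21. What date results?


Start: 1908-03-21, add 55 days
March 1908 has 31 days: 31 - 21 = 10 days to March 31 -> 45 left
April 1908 has 30 days -> 15 left
May 1908: 15 <= 31 -> lands on May 15

Result: 1908-05-15


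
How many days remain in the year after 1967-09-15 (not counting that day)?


Day of year: 258 of 365
Remaining = 365 - 258

107 days


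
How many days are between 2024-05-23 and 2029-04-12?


From 2024-05-23 to 2029-04-12
2024-05-23: days before May = 31 + 29 + 31 + 30 = 121 (2024 is a leap year); day of year = 121 + 23 = 144
2029-04-12: days before April = 31 + 28 + 31 = 90 (2029 is not a leap year); day of year = 90 + 12 = 102
Rest of 2024: 366 - 144 = 222
Full years 2025 (365), 2026 (365), 2027 (365), 2028 (366): 1461
Total = 222 + 1461 + 102 = 1785

1785 days


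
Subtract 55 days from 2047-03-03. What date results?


Start: 2047-03-03, subtract 55 days
Back 3 days from March 3 reaches February 28, 2047 -> 52 left
February 2047 has 28 days -> back to January 31, 2047 -> 24 left
January 2047: 31 - 24 = 7 -> lands on January 7

Result: 2047-01-07


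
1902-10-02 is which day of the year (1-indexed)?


Date: October 2, 1902
Days in months 1 through 9: 273
Plus 2 days in October

Day of year: 275


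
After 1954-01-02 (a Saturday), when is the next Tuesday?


Current: Saturday
Target: Tuesday
Days ahead: 3

Next Tuesday: 1954-01-05


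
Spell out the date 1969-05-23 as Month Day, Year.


ISO 1969-05-23 parses as year=1969, month=05, day=23
Month 5 -> May

May 23, 1969


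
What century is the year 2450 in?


Century = (year - 1) // 100 + 1
= (2450 - 1) // 100 + 1
= 2449 // 100 + 1
= 24 + 1

25th century


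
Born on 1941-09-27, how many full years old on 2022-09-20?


Birth: 1941-09-27
Reference: 2022-09-20
Year difference: 2022 - 1941 = 81
Birthday not yet reached in 2022, subtract 1

80 years old


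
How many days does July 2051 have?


July 2051

31 days


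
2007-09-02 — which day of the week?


Date: September 2, 2007
Anchor: Jan 1, 2007. With p = 2007 - 1 = 2006: (p + p//4 - p//100 + p//400) mod 7 = (2006 + 501 - 20 + 5) mod 7 = 2492 mod 7 = 0 -> Monday (Mon=0 ... Sun=6)
Days before September (Jan-Aug): 243; offset = 243 + 2 - 1 = 244
Weekday index = (0 + 244) mod 7 = 6

Day of the week: Sunday


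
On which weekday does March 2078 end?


March 2078 has 31 days
Anchor: Jan 1, 2078. With p = 2078 - 1 = 2077: (p + p//4 - p//100 + p//400) mod 7 = (2077 + 519 - 20 + 5) mod 7 = 2581 mod 7 = 5 -> Saturday (Mon=0 ... Sun=6)
Days before March (Jan-Feb): 59; March 1 index = (5 + 59) mod 7 = 1 -> Tuesday
Last day offset: 31 - 1 = 30 days
Weekday index = (1 + 30) mod 7 = 3

Thursday, March 31


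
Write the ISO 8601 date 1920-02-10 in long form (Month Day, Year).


ISO 1920-02-10 parses as year=1920, month=02, day=10
Month 2 -> February

February 10, 1920


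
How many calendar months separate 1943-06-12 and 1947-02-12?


From June 1943 to February 1947
4 years * 12 = 48 months, minus 4 months = 44

44 months


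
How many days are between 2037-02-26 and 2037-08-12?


From 2037-02-26 to 2037-08-12
2037-02-26: days before February = 31; day of year = 31 + 26 = 57
2037-08-12: days before August = 31 + 28 + 31 + 30 + 31 + 30 + 31 = 212 (2037 is not a leap year); day of year = 212 + 12 = 224
Same year: 224 - 57 = 167

167 days


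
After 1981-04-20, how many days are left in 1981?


Day of year: 110 of 365
Remaining = 365 - 110

255 days


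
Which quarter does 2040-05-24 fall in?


Month: May (month 5)
Q1: Jan-Mar, Q2: Apr-Jun, Q3: Jul-Sep, Q4: Oct-Dec

Q2


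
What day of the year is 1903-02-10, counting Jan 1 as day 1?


Date: February 10, 1903
Days in months 1 through 1: 31
Plus 10 days in February

Day of year: 41


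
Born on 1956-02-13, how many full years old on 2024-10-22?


Birth: 1956-02-13
Reference: 2024-10-22
Year difference: 2024 - 1956 = 68

68 years old


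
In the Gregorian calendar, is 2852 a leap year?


Gregorian leap year rule: divisible by 4, but not by 100, unless also by 400.
2852 is divisible by 4 but not 100 -> leap year

Yes


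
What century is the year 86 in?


Century = (year - 1) // 100 + 1
= (86 - 1) // 100 + 1
= 85 // 100 + 1
= 0 + 1

1st century


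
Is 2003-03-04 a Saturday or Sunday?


Anchor: Jan 1, 2003. With p = 2003 - 1 = 2002: (p + p//4 - p//100 + p//400) mod 7 = (2002 + 500 - 20 + 5) mod 7 = 2487 mod 7 = 2 -> Wednesday (Mon=0 ... Sun=6)
Day of year: 63; offset = 62
Weekday index = (2 + 62) mod 7 = 1 -> Tuesday
Weekend days: Saturday, Sunday

No


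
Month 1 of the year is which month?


Month 1 of 12

January


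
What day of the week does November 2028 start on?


Target: November 1, 2028
Anchor: Jan 1, 2028. With p = 2028 - 1 = 2027: (p + p//4 - p//100 + p//400) mod 7 = (2027 + 506 - 20 + 5) mod 7 = 2518 mod 7 = 5 -> Saturday (Mon=0 ... Sun=6)
Days before November (Jan-Oct): 305 days
Weekday index = (5 + 305) mod 7 = 2

Wednesday


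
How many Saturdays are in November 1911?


November 1911 has 30 days
Anchor: Jan 1, 1911. With p = 1911 - 1 = 1910: (p + p//4 - p//100 + p//400) mod 7 = (1910 + 477 - 19 + 4) mod 7 = 2372 mod 7 = 6 -> Sunday (Mon=0 ... Sun=6)
Days before November (Jan-Oct): 304; November 1 index = (6 + 304) mod 7 = 2 -> Wednesday
First Saturday is November 4
Saturdays: 4, 11, 18, 25

4 Saturdays
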